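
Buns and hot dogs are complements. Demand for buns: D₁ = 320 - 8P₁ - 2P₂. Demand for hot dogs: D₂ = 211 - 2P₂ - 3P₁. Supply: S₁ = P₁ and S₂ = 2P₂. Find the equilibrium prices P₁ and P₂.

Market 1: 320 - 8P₁ - 2P₂ = P₁ → 9P₁ + 2P₂ = 320.
Market 2: 4P₂ + 3P₁ = 211.
Eliminating P₂: 4×(1) − 2×(2) gives 30P₁ = 858, so P₁ = 28.6.
Back-substitute into (2): P₂ = (211 − 3×28.6) / 4 = 31.3.

P₁ = 28.6, P₂ = 31.3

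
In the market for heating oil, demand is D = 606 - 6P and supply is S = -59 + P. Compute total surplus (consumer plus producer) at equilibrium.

Equilibrium: 606 - 6P = -59 + P gives P* = 95, Q* = 36.
Demand choke price: P = 101; supply starts at P = 59.
CS = ½(101 − 95)(36) = 108; PS = ½(95 − 59)(36) = 648.

Total surplus = 756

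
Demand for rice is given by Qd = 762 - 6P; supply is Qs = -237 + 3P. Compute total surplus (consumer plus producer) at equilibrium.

Total surplus = 2304

Equilibrium: 762 - 6P = -237 + 3P gives P* = 111, Q* = 96.
Demand choke price: P = 127; supply starts at P = 79.
CS = ½(127 − 111)(96) = 768; PS = ½(111 − 79)(96) = 1536.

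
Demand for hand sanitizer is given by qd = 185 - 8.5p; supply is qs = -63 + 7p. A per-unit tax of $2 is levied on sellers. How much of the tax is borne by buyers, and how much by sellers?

Buyers bear 28/31, sellers bear 34/31

Pre-tax equilibrium: p* = 16, q* = 49.
Tax on sellers shifts supply to qs = -63 + 7(p − 2) = -77 + 7p.
185 - 8.5p = -77 + 7p gives buyer price pb = 524/31; sellers receive ps = 524/31 − 2 = 462/31.
New quantity: q = 185 − 8.5(524/31) = 1281/31.
Buyer burden = 524/31 − 16 = 28/31; seller burden = 16 − 462/31 = 34/31.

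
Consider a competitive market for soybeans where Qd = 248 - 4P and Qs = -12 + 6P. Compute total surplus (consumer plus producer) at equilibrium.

Total surplus = 4320

Equilibrium: 248 - 4P = -12 + 6P gives P* = 26, Q* = 144.
Demand choke price: P = 62; supply starts at P = 2.
CS = ½(62 − 26)(144) = 2592; PS = ½(26 − 2)(144) = 1728.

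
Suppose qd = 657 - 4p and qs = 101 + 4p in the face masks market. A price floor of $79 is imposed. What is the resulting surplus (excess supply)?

Surplus = 76

Equilibrium price would be p* = 69.5, so the floor at 79 binds.
At p = 79: qd = 341, qs = 417.
Surplus = 417 − 341 = 76.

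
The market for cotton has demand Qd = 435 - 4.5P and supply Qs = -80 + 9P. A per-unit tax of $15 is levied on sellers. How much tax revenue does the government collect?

Pre-tax equilibrium: P* = 1030/27, Q* = 790/3.
Tax on sellers shifts supply to Qs = -80 + 9(P − 15) = -215 + 9P.
435 - 4.5P = -215 + 9P gives buyer price Pb = 1300/27; sellers receive Ps = 1300/27 − 15 = 895/27.
New quantity: Q = 435 − 4.5(1300/27) = 655/3.
Revenue = 15 × 655/3 = 3275.

Tax revenue = 3275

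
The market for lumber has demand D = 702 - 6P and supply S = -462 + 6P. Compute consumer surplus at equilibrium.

Consumer surplus = 1200

Equilibrium: 702 - 6P = -462 + 6P gives P* = 97, Q* = 120.
Demand choke price (D = 0): P = 117.
CS = ½(117 − 97)(120) = 1200.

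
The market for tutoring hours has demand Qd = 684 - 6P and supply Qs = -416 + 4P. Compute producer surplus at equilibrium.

Equilibrium: 684 - 6P = -416 + 4P gives P* = 110, Q* = 24.
Supply starts at P = 104 (where Qs = 0).
PS = ½(110 − 104)(24) = 72.

Producer surplus = 72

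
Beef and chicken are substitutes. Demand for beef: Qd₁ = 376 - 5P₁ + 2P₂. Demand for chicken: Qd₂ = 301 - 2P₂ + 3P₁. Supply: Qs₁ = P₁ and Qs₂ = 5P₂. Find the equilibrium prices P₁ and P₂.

Market 1: 376 - 5P₁ + 2P₂ = P₁ → 6P₁ - 2P₂ = 376.
Market 2: 7P₂ - 3P₁ = 301.
Eliminating P₂: 7×(1) + 2×(2) gives 36P₁ = 3234, so P₁ = 539/6.
Back-substitute into (2): P₂ = (301 + 3×539/6) / 7 = 81.5.

P₁ = 539/6, P₂ = 81.5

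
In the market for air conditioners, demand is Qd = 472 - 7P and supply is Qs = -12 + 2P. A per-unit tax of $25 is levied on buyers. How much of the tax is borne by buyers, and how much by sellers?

Buyers bear 50/9, sellers bear 175/9

Pre-tax equilibrium: P* = 484/9, Q* = 860/9.
Tax on buyers shifts demand to Qd = 472 − 7(P + 25) = 297 - 7P.
297 - 7P = -12 + 2P gives seller price Ps = 103/3; buyers pay Pb = 103/3 + 25 = 178/3.
New quantity: Q = 472 − 7(178/3) = 170/3.
Buyer burden = 178/3 − 484/9 = 50/9; seller burden = 484/9 − 103/3 = 175/9.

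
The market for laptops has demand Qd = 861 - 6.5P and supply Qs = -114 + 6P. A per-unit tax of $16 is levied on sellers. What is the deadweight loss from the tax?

Pre-tax equilibrium: P* = 78, Q* = 354.
Tax on sellers shifts supply to Qs = -114 + 6(P − 16) = -210 + 6P.
861 - 6.5P = -210 + 6P gives buyer price Pb = 85.68; sellers receive Ps = 85.68 − 16 = 69.68.
New quantity: Q = 861 − 6.5(85.68) = 304.08.
DWL = ½ × 16 × (354 − 304.08) = 399.36.

Deadweight loss = 399.36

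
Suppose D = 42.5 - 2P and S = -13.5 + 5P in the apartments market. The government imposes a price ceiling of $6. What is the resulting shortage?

Equilibrium price would be P* = 8, so the ceiling at 6 binds.
At P = 6: D = 42.5 − 2(6) = 30.5, S = -13.5 + 5(6) = 16.5.
Shortage = 30.5 − 16.5 = 14.

Shortage = 14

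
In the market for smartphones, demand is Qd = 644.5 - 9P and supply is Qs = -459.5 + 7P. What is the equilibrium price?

P* = 69

Set Qd = Qs: 644.5 - 9P = -459.5 + 7P.
1104 = 16P, so P* = 69.
Q* = 644.5 − 9(69) = 23.5.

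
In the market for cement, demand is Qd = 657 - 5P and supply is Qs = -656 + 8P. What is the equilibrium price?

P* = 101

Set Qd = Qs: 657 - 5P = -656 + 8P.
1313 = 13P, so P* = 101.
Q* = 657 − 5(101) = 152.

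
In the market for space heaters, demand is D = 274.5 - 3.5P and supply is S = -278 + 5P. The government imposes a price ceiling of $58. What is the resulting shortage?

Shortage = 59.5

Equilibrium price would be P* = 65, so the ceiling at 58 binds.
At P = 58: D = 274.5 − 3.5(58) = 71.5, S = -278 + 5(58) = 12.
Shortage = 71.5 − 12 = 59.5.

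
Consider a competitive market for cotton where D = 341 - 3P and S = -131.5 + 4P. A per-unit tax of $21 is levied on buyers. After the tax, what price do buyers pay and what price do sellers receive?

Buyers pay $79.5, sellers receive $58.5

Pre-tax equilibrium: P* = 67.5, Q* = 138.5.
Tax on buyers shifts demand to D = 341 − 3(P + 21) = 278 - 3P.
278 - 3P = -131.5 + 4P gives seller price Ps = 58.5; buyers pay Pb = 58.5 + 21 = 79.5.
New quantity: Q = 341 − 3(79.5) = 102.5.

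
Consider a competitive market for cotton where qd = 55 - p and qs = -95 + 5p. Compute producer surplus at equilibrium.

Producer surplus = 90

Equilibrium: 55 - p = -95 + 5p gives p* = 25, q* = 30.
Supply starts at p = 19 (where qs = 0).
PS = ½(25 − 19)(30) = 90.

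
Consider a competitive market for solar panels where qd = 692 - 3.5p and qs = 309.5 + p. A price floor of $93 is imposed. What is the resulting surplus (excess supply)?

Equilibrium price would be p* = 85, so the floor at 93 binds.
At p = 93: qd = 366.5, qs = 402.5.
Surplus = 402.5 − 366.5 = 36.

Surplus = 36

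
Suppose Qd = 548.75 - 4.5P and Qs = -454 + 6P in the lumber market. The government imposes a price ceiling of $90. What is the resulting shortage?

Shortage = 57.75

Equilibrium price would be P* = 95.5, so the ceiling at 90 binds.
At P = 90: Qd = 548.75 − 4.5(90) = 143.75, Qs = -454 + 6(90) = 86.
Shortage = 143.75 − 86 = 57.75.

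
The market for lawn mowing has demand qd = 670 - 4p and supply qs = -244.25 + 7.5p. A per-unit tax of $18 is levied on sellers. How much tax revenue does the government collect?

Pre-tax equilibrium: p* = 79.5, q* = 352.
Tax on sellers shifts supply to qs = -244.25 + 7.5(p − 18) = -379.25 + 7.5p.
670 - 4p = -379.25 + 7.5p gives buyer price pb = 4197/46; sellers receive ps = 4197/46 − 18 = 3369/46.
New quantity: q = 670 − 4(4197/46) = 7016/23.
Revenue = 18 × 7016/23 = 126288/23.

Tax revenue = 126288/23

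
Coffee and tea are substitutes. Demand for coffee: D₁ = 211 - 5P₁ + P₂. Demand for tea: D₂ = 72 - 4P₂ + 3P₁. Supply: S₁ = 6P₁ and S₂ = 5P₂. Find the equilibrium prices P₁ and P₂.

Market 1: 211 - 5P₁ + P₂ = 6P₁ → 11P₁ - P₂ = 211.
Market 2: 9P₂ - 3P₁ = 72.
Eliminating P₂: 9×(1) + 1×(2) gives 96P₁ = 1971, so P₁ = 20.53125.
Back-substitute into (2): P₂ = (72 + 3×20.53125) / 9 = 14.84375.

P₁ = 20.53125, P₂ = 14.84375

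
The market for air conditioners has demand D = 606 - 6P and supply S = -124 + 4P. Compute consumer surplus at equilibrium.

Equilibrium: 606 - 6P = -124 + 4P gives P* = 73, Q* = 168.
Demand choke price (D = 0): P = 101.
CS = ½(101 − 73)(168) = 2352.

Consumer surplus = 2352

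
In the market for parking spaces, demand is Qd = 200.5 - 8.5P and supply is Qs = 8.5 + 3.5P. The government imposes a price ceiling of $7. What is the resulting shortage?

Equilibrium price would be P* = 16, so the ceiling at 7 binds.
At P = 7: Qd = 200.5 − 8.5(7) = 141, Qs = 8.5 + 3.5(7) = 33.
Shortage = 141 − 33 = 108.

Shortage = 108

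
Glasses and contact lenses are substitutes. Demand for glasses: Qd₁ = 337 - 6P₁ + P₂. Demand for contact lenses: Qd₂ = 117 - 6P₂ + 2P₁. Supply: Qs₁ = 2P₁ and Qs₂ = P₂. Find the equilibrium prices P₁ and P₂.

Market 1: 337 - 6P₁ + P₂ = 2P₁ → 8P₁ - P₂ = 337.
Market 2: 7P₂ - 2P₁ = 117.
Eliminating P₂: 7×(1) + 1×(2) gives 54P₁ = 2476, so P₁ = 1238/27.
Back-substitute into (2): P₂ = (117 + 2×1238/27) / 7 = 805/27.

P₁ = 1238/27, P₂ = 805/27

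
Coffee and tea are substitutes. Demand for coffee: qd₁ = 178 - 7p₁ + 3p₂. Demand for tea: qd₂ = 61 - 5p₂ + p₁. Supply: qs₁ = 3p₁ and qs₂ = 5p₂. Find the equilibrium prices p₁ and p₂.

p₁ = 1963/97, p₂ = 788/97

Market 1: 178 - 7p₁ + 3p₂ = 3p₁ → 10p₁ - 3p₂ = 178.
Market 2: 10p₂ - p₁ = 61.
Eliminating p₂: 10×(1) + 3×(2) gives 97p₁ = 1963, so p₁ = 1963/97.
Back-substitute into (2): p₂ = (61 + 1×1963/97) / 10 = 788/97.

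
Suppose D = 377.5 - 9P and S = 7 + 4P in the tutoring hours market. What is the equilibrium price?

P* = 28.5

Set D = S: 377.5 - 9P = 7 + 4P.
370.5 = 13P, so P* = 28.5.
Q* = 377.5 − 9(28.5) = 121.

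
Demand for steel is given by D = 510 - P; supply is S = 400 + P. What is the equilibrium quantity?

Set D = S: 510 - P = 400 + P.
110 = 2P, so P* = 55.
Q* = 510 − 1(55) = 455.

Q* = 455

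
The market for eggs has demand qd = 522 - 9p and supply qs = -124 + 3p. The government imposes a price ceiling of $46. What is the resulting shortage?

Equilibrium price would be p* = 323/6, so the ceiling at 46 binds.
At p = 46: qd = 522 − 9(46) = 108, qs = -124 + 3(46) = 14.
Shortage = 108 − 14 = 94.

Shortage = 94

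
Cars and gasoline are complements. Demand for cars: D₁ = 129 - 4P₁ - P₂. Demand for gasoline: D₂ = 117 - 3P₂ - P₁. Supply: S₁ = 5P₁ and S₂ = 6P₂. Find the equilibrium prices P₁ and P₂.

P₁ = 13.05, P₂ = 11.55

Market 1: 129 - 4P₁ - P₂ = 5P₁ → 9P₁ + P₂ = 129.
Market 2: 9P₂ + P₁ = 117.
Eliminating P₂: 9×(1) − 1×(2) gives 80P₁ = 1044, so P₁ = 13.05.
Back-substitute into (2): P₂ = (117 − 1×13.05) / 9 = 11.55.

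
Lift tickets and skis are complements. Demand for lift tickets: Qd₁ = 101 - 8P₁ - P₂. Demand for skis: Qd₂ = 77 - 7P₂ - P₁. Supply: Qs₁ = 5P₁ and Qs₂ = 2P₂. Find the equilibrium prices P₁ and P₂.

P₁ = 208/29, P₂ = 225/29

Market 1: 101 - 8P₁ - P₂ = 5P₁ → 13P₁ + P₂ = 101.
Market 2: 9P₂ + P₁ = 77.
Eliminating P₂: 9×(1) − 1×(2) gives 116P₁ = 832, so P₁ = 208/29.
Back-substitute into (2): P₂ = (77 − 1×208/29) / 9 = 225/29.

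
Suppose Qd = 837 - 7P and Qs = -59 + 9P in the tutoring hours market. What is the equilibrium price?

Set Qd = Qs: 837 - 7P = -59 + 9P.
896 = 16P, so P* = 56.
Q* = 837 − 7(56) = 445.

P* = 56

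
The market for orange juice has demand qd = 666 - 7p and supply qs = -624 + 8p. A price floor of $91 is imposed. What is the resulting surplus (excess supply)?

Surplus = 75

Equilibrium price would be p* = 86, so the floor at 91 binds.
At p = 91: qd = 29, qs = 104.
Surplus = 104 − 29 = 75.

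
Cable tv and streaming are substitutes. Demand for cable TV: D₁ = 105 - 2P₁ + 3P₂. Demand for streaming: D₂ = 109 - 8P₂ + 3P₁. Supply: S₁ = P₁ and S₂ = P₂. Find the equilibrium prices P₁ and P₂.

Market 1: 105 - 2P₁ + 3P₂ = P₁ → 3P₁ - 3P₂ = 105.
Market 2: 9P₂ - 3P₁ = 109.
Eliminating P₂: 9×(1) + 3×(2) gives 18P₁ = 1272, so P₁ = 212/3.
Back-substitute into (2): P₂ = (109 + 3×212/3) / 9 = 107/3.

P₁ = 212/3, P₂ = 107/3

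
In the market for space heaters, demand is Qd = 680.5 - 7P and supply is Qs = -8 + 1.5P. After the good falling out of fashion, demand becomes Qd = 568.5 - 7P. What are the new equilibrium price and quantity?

Original equilibrium: P* = 81, Q* = 113.5.
New equilibrium: 568.5 - 7P = -8 + 1.5P, so 576.5 = 8.5P and P' = 1153/17; Q' = 568.5 − 7(1153/17) = 3187/34.

P' = 1153/17, Q' = 3187/34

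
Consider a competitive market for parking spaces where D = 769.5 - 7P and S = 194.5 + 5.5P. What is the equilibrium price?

P* = 46

Set D = S: 769.5 - 7P = 194.5 + 5.5P.
575 = 12.5P, so P* = 46.
Q* = 769.5 − 7(46) = 447.5.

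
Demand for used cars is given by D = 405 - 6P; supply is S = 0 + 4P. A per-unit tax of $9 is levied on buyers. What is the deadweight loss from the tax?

Deadweight loss = 97.2

Pre-tax equilibrium: P* = 40.5, Q* = 162.
Tax on buyers shifts demand to D = 405 − 6(P + 9) = 351 - 6P.
351 - 6P = 0 + 4P gives seller price Ps = 35.1; buyers pay Pb = 35.1 + 9 = 44.1.
New quantity: Q = 405 − 6(44.1) = 140.4.
DWL = ½ × 9 × (162 − 140.4) = 97.2.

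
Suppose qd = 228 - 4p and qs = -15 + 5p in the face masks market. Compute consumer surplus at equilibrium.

Consumer surplus = 1800

Equilibrium: 228 - 4p = -15 + 5p gives p* = 27, q* = 120.
Demand choke price (qd = 0): p = 57.
CS = ½(57 − 27)(120) = 1800.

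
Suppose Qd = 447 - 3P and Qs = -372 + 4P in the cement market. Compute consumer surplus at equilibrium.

Consumer surplus = 1536

Equilibrium: 447 - 3P = -372 + 4P gives P* = 117, Q* = 96.
Demand choke price (Qd = 0): P = 149.
CS = ½(149 − 117)(96) = 1536.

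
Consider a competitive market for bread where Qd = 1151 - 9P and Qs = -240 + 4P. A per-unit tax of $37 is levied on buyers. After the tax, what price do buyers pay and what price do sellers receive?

Pre-tax equilibrium: P* = 107, Q* = 188.
Tax on buyers shifts demand to Qd = 1151 − 9(P + 37) = 818 - 9P.
818 - 9P = -240 + 4P gives seller price Ps = 1058/13; buyers pay Pb = 1058/13 + 37 = 1539/13.
New quantity: Q = 1151 − 9(1539/13) = 1112/13.

Buyers pay 1539/13, sellers receive 1058/13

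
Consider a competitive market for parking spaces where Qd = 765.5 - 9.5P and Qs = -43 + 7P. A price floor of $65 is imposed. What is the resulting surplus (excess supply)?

Surplus = 264

Equilibrium price would be P* = 49, so the floor at 65 binds.
At P = 65: Qd = 148, Qs = 412.
Surplus = 412 − 148 = 264.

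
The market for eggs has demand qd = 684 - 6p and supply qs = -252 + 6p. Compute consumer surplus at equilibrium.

Consumer surplus = 3888

Equilibrium: 684 - 6p = -252 + 6p gives p* = 78, q* = 216.
Demand choke price (qd = 0): p = 114.
CS = ½(114 − 78)(216) = 3888.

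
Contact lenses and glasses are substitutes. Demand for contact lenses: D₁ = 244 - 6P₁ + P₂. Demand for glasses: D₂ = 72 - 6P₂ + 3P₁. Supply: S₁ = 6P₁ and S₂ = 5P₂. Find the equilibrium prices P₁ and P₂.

Market 1: 244 - 6P₁ + P₂ = 6P₁ → 12P₁ - P₂ = 244.
Market 2: 11P₂ - 3P₁ = 72.
Eliminating P₂: 11×(1) + 1×(2) gives 129P₁ = 2756, so P₁ = 2756/129.
Back-substitute into (2): P₂ = (72 + 3×2756/129) / 11 = 532/43.

P₁ = 2756/129, P₂ = 532/43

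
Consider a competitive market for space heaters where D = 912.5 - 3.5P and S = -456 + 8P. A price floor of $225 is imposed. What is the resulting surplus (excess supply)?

Equilibrium price would be P* = 119, so the floor at 225 binds.
At P = 225: D = 125, S = 1344.
Surplus = 1344 − 125 = 1219.

Surplus = 1219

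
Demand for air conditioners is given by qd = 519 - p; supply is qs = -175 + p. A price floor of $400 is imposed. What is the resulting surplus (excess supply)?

Surplus = 106

Equilibrium price would be p* = 347, so the floor at 400 binds.
At p = 400: qd = 119, qs = 225.
Surplus = 225 − 119 = 106.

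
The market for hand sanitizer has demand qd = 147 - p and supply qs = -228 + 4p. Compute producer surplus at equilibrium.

Producer surplus = 648

Equilibrium: 147 - p = -228 + 4p gives p* = 75, q* = 72.
Supply starts at p = 57 (where qs = 0).
PS = ½(75 − 57)(72) = 648.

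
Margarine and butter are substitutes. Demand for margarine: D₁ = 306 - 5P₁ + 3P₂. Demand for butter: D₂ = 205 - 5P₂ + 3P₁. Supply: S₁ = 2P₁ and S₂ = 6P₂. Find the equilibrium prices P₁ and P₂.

P₁ = 3981/68, P₂ = 2353/68

Market 1: 306 - 5P₁ + 3P₂ = 2P₁ → 7P₁ - 3P₂ = 306.
Market 2: 11P₂ - 3P₁ = 205.
Eliminating P₂: 11×(1) + 3×(2) gives 68P₁ = 3981, so P₁ = 3981/68.
Back-substitute into (2): P₂ = (205 + 3×3981/68) / 11 = 2353/68.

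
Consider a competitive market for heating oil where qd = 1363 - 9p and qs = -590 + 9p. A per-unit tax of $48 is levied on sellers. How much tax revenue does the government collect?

Tax revenue = 8184

Pre-tax equilibrium: p* = 108.5, q* = 386.5.
Tax on sellers shifts supply to qs = -590 + 9(p − 48) = -1022 + 9p.
1363 - 9p = -1022 + 9p gives buyer price pb = 132.5; sellers receive ps = 132.5 − 48 = 84.5.
New quantity: q = 1363 − 9(132.5) = 170.5.
Revenue = 48 × 170.5 = 8184.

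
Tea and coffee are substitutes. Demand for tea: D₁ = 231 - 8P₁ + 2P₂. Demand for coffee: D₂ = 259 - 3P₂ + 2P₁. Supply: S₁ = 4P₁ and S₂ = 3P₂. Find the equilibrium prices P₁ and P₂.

Market 1: 231 - 8P₁ + 2P₂ = 4P₁ → 12P₁ - 2P₂ = 231.
Market 2: 6P₂ - 2P₁ = 259.
Eliminating P₂: 6×(1) + 2×(2) gives 68P₁ = 1904, so P₁ = 28.
Back-substitute into (2): P₂ = (259 + 2×28) / 6 = 52.5.

P₁ = 28, P₂ = 52.5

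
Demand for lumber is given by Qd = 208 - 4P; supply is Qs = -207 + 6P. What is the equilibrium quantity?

Q* = 42

Set Qd = Qs: 208 - 4P = -207 + 6P.
415 = 10P, so P* = 41.5.
Q* = 208 − 4(41.5) = 42.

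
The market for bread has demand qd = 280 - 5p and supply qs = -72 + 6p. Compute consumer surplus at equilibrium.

Consumer surplus = 1440

Equilibrium: 280 - 5p = -72 + 6p gives p* = 32, q* = 120.
Demand choke price (qd = 0): p = 56.
CS = ½(56 − 32)(120) = 1440.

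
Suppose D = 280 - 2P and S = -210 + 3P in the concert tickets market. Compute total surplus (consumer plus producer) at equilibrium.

Equilibrium: 280 - 2P = -210 + 3P gives P* = 98, Q* = 84.
Demand choke price: P = 140; supply starts at P = 70.
CS = ½(140 − 98)(84) = 1764; PS = ½(98 − 70)(84) = 1176.

Total surplus = 2940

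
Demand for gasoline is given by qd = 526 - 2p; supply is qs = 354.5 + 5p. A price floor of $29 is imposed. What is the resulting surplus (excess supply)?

Surplus = 31.5

Equilibrium price would be p* = 24.5, so the floor at 29 binds.
At p = 29: qd = 468, qs = 499.5.
Surplus = 499.5 − 468 = 31.5.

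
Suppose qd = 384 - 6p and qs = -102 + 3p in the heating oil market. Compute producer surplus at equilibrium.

Equilibrium: 384 - 6p = -102 + 3p gives p* = 54, q* = 60.
Supply starts at p = 34 (where qs = 0).
PS = ½(54 − 34)(60) = 600.

Producer surplus = 600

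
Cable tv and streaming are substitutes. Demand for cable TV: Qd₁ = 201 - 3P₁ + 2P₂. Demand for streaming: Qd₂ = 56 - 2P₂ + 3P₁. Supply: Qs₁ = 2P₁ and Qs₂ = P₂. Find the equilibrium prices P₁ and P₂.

P₁ = 715/9, P₂ = 883/9

Market 1: 201 - 3P₁ + 2P₂ = 2P₁ → 5P₁ - 2P₂ = 201.
Market 2: 3P₂ - 3P₁ = 56.
Eliminating P₂: 3×(1) + 2×(2) gives 9P₁ = 715, so P₁ = 715/9.
Back-substitute into (2): P₂ = (56 + 3×715/9) / 3 = 883/9.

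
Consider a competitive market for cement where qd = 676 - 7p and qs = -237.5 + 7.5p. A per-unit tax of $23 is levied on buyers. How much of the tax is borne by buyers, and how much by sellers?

Pre-tax equilibrium: p* = 63, q* = 235.
Tax on buyers shifts demand to qd = 676 − 7(p + 23) = 515 - 7p.
515 - 7p = -237.5 + 7.5p gives seller price ps = 1505/29; buyers pay pb = 1505/29 + 23 = 2172/29.
New quantity: q = 676 − 7(2172/29) = 4400/29.
Buyer burden = 2172/29 − 63 = 345/29; seller burden = 63 − 1505/29 = 322/29.

Buyers bear 345/29, sellers bear 322/29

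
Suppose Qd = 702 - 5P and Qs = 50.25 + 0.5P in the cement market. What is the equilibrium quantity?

Set Qd = Qs: 702 - 5P = 50.25 + 0.5P.
651.75 = 5.5P, so P* = 118.5.
Q* = 702 − 5(118.5) = 109.5.

Q* = 109.5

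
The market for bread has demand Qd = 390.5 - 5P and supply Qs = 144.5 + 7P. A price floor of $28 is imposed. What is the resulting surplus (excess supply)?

Surplus = 90

Equilibrium price would be P* = 20.5, so the floor at 28 binds.
At P = 28: Qd = 250.5, Qs = 340.5.
Surplus = 340.5 − 250.5 = 90.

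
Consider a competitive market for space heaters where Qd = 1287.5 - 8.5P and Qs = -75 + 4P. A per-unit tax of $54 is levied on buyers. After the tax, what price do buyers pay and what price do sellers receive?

Pre-tax equilibrium: P* = 109, Q* = 361.
Tax on buyers shifts demand to Qd = 1287.5 − 8.5(P + 54) = 828.5 - 8.5P.
828.5 - 8.5P = -75 + 4P gives seller price Ps = 72.28; buyers pay Pb = 72.28 + 54 = 126.28.
New quantity: Q = 1287.5 − 8.5(126.28) = 214.12.

Buyers pay $126.28, sellers receive $72.28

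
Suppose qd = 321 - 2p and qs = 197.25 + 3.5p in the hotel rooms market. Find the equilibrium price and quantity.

p* = 22.5, q* = 276

Set qd = qs: 321 - 2p = 197.25 + 3.5p.
123.75 = 5.5p, so p* = 22.5.
q* = 321 − 2(22.5) = 276.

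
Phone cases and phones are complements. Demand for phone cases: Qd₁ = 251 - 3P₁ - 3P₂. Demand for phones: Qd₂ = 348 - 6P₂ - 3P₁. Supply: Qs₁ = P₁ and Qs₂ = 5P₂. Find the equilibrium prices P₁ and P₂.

Market 1: 251 - 3P₁ - 3P₂ = P₁ → 4P₁ + 3P₂ = 251.
Market 2: 11P₂ + 3P₁ = 348.
Eliminating P₂: 11×(1) − 3×(2) gives 35P₁ = 1717, so P₁ = 1717/35.
Back-substitute into (2): P₂ = (348 − 3×1717/35) / 11 = 639/35.

P₁ = 1717/35, P₂ = 639/35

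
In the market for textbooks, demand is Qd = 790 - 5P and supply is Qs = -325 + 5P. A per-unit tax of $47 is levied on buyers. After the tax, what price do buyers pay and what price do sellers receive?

Buyers pay $135, sellers receive $88

Pre-tax equilibrium: P* = 111.5, Q* = 232.5.
Tax on buyers shifts demand to Qd = 790 − 5(P + 47) = 555 - 5P.
555 - 5P = -325 + 5P gives seller price Ps = 88; buyers pay Pb = 88 + 47 = 135.
New quantity: Q = 790 − 5(135) = 115.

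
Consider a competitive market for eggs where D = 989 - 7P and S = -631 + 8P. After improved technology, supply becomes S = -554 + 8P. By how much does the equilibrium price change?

ΔP = -77/15

Original equilibrium: P* = 108, Q* = 233.
New equilibrium: 989 - 7P = -554 + 8P, so 1543 = 15P and P' = 1543/15; Q' = 989 − 7(1543/15) = 4034/15.
Change in price: 1543/15 − 108 = -77/15.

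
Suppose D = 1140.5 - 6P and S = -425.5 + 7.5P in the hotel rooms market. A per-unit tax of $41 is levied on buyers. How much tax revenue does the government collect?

Tax revenue = 75727/6

Pre-tax equilibrium: P* = 116, Q* = 444.5.
Tax on buyers shifts demand to D = 1140.5 − 6(P + 41) = 894.5 - 6P.
894.5 - 6P = -425.5 + 7.5P gives seller price Ps = 880/9; buyers pay Pb = 880/9 + 41 = 1249/9.
New quantity: Q = 1140.5 − 6(1249/9) = 1847/6.
Revenue = 41 × 1847/6 = 75727/6.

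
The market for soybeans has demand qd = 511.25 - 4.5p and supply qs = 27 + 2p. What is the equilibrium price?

Set qd = qs: 511.25 - 4.5p = 27 + 2p.
484.25 = 6.5p, so p* = 74.5.
q* = 511.25 − 4.5(74.5) = 176.

p* = 74.5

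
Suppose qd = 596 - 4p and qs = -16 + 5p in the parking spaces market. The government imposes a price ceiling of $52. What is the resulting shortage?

Equilibrium price would be p* = 68, so the ceiling at 52 binds.
At p = 52: qd = 596 − 4(52) = 388, qs = -16 + 5(52) = 244.
Shortage = 388 − 244 = 144.

Shortage = 144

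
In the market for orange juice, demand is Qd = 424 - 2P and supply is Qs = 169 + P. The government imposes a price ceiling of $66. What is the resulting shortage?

Shortage = 57

Equilibrium price would be P* = 85, so the ceiling at 66 binds.
At P = 66: Qd = 424 − 2(66) = 292, Qs = 169 + 1(66) = 235.
Shortage = 292 − 235 = 57.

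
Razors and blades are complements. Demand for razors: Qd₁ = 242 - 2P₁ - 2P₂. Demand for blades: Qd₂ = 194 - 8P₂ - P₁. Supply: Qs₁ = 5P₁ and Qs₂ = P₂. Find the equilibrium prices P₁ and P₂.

P₁ = 1790/61, P₂ = 1116/61

Market 1: 242 - 2P₁ - 2P₂ = 5P₁ → 7P₁ + 2P₂ = 242.
Market 2: 9P₂ + P₁ = 194.
Eliminating P₂: 9×(1) − 2×(2) gives 61P₁ = 1790, so P₁ = 1790/61.
Back-substitute into (2): P₂ = (194 − 1×1790/61) / 9 = 1116/61.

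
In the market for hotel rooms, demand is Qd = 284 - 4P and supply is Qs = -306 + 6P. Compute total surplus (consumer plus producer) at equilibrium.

Total surplus = 480

Equilibrium: 284 - 4P = -306 + 6P gives P* = 59, Q* = 48.
Demand choke price: P = 71; supply starts at P = 51.
CS = ½(71 − 59)(48) = 288; PS = ½(59 − 51)(48) = 192.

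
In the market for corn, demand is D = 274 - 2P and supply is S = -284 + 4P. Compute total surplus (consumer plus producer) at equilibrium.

Total surplus = 2904

Equilibrium: 274 - 2P = -284 + 4P gives P* = 93, Q* = 88.
Demand choke price: P = 137; supply starts at P = 71.
CS = ½(137 − 93)(88) = 1936; PS = ½(93 − 71)(88) = 968.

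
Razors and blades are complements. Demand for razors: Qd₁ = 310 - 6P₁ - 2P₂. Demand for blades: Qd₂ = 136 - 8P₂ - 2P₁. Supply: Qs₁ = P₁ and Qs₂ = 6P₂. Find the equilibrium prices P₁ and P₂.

Market 1: 310 - 6P₁ - 2P₂ = P₁ → 7P₁ + 2P₂ = 310.
Market 2: 14P₂ + 2P₁ = 136.
Eliminating P₂: 14×(1) − 2×(2) gives 94P₁ = 4068, so P₁ = 2034/47.
Back-substitute into (2): P₂ = (136 − 2×2034/47) / 14 = 166/47.

P₁ = 2034/47, P₂ = 166/47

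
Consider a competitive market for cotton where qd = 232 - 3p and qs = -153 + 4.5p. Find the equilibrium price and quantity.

p* = 154/3, q* = 78

Set qd = qs: 232 - 3p = -153 + 4.5p.
385 = 7.5p, so p* = 154/3.
q* = 232 − 3(154/3) = 78.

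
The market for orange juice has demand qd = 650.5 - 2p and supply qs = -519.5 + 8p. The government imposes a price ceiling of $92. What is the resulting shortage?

Equilibrium price would be p* = 117, so the ceiling at 92 binds.
At p = 92: qd = 650.5 − 2(92) = 466.5, qs = -519.5 + 8(92) = 216.5.
Shortage = 466.5 − 216.5 = 250.

Shortage = 250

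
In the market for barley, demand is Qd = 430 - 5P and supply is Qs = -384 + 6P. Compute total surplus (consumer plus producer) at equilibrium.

Equilibrium: 430 - 5P = -384 + 6P gives P* = 74, Q* = 60.
Demand choke price: P = 86; supply starts at P = 64.
CS = ½(86 − 74)(60) = 360; PS = ½(74 − 64)(60) = 300.

Total surplus = 660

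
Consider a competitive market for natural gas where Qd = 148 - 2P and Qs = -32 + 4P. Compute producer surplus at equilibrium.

Equilibrium: 148 - 2P = -32 + 4P gives P* = 30, Q* = 88.
Supply starts at P = 8 (where Qs = 0).
PS = ½(30 − 8)(88) = 968.

Producer surplus = 968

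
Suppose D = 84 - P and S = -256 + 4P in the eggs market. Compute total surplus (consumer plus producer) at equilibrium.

Total surplus = 160

Equilibrium: 84 - P = -256 + 4P gives P* = 68, Q* = 16.
Demand choke price: P = 84; supply starts at P = 64.
CS = ½(84 − 68)(16) = 128; PS = ½(68 − 64)(16) = 32.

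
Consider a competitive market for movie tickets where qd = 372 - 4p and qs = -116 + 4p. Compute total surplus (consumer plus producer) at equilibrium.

Equilibrium: 372 - 4p = -116 + 4p gives p* = 61, q* = 128.
Demand choke price: p = 93; supply starts at p = 29.
CS = ½(93 − 61)(128) = 2048; PS = ½(61 − 29)(128) = 2048.

Total surplus = 4096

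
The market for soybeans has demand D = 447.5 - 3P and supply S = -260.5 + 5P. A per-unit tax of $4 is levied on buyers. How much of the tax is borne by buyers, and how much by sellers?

Buyers bear $2.5, sellers bear $1.5

Pre-tax equilibrium: P* = 88.5, Q* = 182.
Tax on buyers shifts demand to D = 447.5 − 3(P + 4) = 435.5 - 3P.
435.5 - 3P = -260.5 + 5P gives seller price Ps = 87; buyers pay Pb = 87 + 4 = 91.
New quantity: Q = 447.5 − 3(91) = 174.5.
Buyer burden = 91 − 88.5 = 2.5; seller burden = 88.5 − 87 = 1.5.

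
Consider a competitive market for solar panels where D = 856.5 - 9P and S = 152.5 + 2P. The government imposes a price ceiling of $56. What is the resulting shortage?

Equilibrium price would be P* = 64, so the ceiling at 56 binds.
At P = 56: D = 856.5 − 9(56) = 352.5, S = 152.5 + 2(56) = 264.5.
Shortage = 352.5 − 264.5 = 88.

Shortage = 88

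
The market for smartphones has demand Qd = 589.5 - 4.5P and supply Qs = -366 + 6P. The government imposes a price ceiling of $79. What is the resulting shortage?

Equilibrium price would be P* = 91, so the ceiling at 79 binds.
At P = 79: Qd = 589.5 − 4.5(79) = 234, Qs = -366 + 6(79) = 108.
Shortage = 234 − 108 = 126.

Shortage = 126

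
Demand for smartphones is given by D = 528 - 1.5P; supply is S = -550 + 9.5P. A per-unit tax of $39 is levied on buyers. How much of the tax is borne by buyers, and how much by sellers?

Pre-tax equilibrium: P* = 98, Q* = 381.
Tax on buyers shifts demand to D = 528 − 1.5(P + 39) = 469.5 - 1.5P.
469.5 - 1.5P = -550 + 9.5P gives seller price Ps = 2039/22; buyers pay Pb = 2039/22 + 39 = 2897/22.
New quantity: Q = 528 − 1.5(2897/22) = 14541/44.
Buyer burden = 2897/22 − 98 = 741/22; seller burden = 98 − 2039/22 = 117/22.

Buyers bear 741/22, sellers bear 117/22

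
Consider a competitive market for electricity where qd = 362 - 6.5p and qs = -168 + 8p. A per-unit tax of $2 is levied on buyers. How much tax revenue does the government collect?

Tax revenue = 6800/29

Pre-tax equilibrium: p* = 1060/29, q* = 3608/29.
Tax on buyers shifts demand to qd = 362 − 6.5(p + 2) = 349 - 6.5p.
349 - 6.5p = -168 + 8p gives seller price ps = 1034/29; buyers pay pb = 1034/29 + 2 = 1092/29.
New quantity: q = 362 − 6.5(1092/29) = 3400/29.
Revenue = 2 × 3400/29 = 6800/29.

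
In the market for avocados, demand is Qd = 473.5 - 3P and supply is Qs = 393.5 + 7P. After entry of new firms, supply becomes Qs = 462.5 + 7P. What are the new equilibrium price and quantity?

Original equilibrium: P* = 8, Q* = 449.5.
New equilibrium: 473.5 - 3P = 462.5 + 7P, so 11 = 10P and P' = 1.1; Q' = 473.5 − 3(1.1) = 470.2.

P' = 1.1, Q' = 470.2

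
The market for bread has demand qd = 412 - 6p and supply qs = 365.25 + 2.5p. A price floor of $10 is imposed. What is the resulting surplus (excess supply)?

Equilibrium price would be p* = 5.5, so the floor at 10 binds.
At p = 10: qd = 352, qs = 390.25.
Surplus = 390.25 − 352 = 38.25.

Surplus = 38.25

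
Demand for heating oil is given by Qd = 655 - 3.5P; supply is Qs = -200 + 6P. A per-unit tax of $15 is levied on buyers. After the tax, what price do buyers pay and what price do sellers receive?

Buyers pay 1890/19, sellers receive 1605/19

Pre-tax equilibrium: P* = 90, Q* = 340.
Tax on buyers shifts demand to Qd = 655 − 3.5(P + 15) = 602.5 - 3.5P.
602.5 - 3.5P = -200 + 6P gives seller price Ps = 1605/19; buyers pay Pb = 1605/19 + 15 = 1890/19.
New quantity: Q = 655 − 3.5(1890/19) = 5830/19.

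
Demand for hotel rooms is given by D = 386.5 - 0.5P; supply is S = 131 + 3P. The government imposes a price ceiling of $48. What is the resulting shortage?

Equilibrium price would be P* = 73, so the ceiling at 48 binds.
At P = 48: D = 386.5 − 0.5(48) = 362.5, S = 131 + 3(48) = 275.
Shortage = 362.5 − 275 = 87.5.

Shortage = 87.5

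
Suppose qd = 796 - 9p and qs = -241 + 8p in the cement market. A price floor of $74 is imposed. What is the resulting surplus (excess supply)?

Surplus = 221

Equilibrium price would be p* = 61, so the floor at 74 binds.
At p = 74: qd = 130, qs = 351.
Surplus = 351 − 130 = 221.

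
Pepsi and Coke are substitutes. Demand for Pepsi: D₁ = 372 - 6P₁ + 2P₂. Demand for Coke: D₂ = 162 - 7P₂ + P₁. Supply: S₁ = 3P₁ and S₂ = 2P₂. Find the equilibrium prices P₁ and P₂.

P₁ = 3672/79, P₂ = 1830/79

Market 1: 372 - 6P₁ + 2P₂ = 3P₁ → 9P₁ - 2P₂ = 372.
Market 2: 9P₂ - P₁ = 162.
Eliminating P₂: 9×(1) + 2×(2) gives 79P₁ = 3672, so P₁ = 3672/79.
Back-substitute into (2): P₂ = (162 + 1×3672/79) / 9 = 1830/79.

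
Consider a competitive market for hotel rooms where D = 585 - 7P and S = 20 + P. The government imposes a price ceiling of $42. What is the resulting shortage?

Equilibrium price would be P* = 70.625, so the ceiling at 42 binds.
At P = 42: D = 585 − 7(42) = 291, S = 20 + 1(42) = 62.
Shortage = 291 − 62 = 229.

Shortage = 229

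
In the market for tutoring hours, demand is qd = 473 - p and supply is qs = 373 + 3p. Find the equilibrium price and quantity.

p* = 25, q* = 448

Set qd = qs: 473 - p = 373 + 3p.
100 = 4p, so p* = 25.
q* = 473 − 1(25) = 448.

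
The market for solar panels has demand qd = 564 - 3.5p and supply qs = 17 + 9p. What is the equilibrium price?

Set qd = qs: 564 - 3.5p = 17 + 9p.
547 = 12.5p, so p* = 43.76.
q* = 564 − 3.5(43.76) = 410.84.

p* = 43.76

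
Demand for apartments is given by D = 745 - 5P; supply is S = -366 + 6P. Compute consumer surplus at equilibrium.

Equilibrium: 745 - 5P = -366 + 6P gives P* = 101, Q* = 240.
Demand choke price (D = 0): P = 149.
CS = ½(149 − 101)(240) = 5760.

Consumer surplus = 5760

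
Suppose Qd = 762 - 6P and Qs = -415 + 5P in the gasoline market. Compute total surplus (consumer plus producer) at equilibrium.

Equilibrium: 762 - 6P = -415 + 5P gives P* = 107, Q* = 120.
Demand choke price: P = 127; supply starts at P = 83.
CS = ½(127 − 107)(120) = 1200; PS = ½(107 − 83)(120) = 1440.

Total surplus = 2640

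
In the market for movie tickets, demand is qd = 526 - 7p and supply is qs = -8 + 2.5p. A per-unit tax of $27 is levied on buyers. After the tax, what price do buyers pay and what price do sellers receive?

Pre-tax equilibrium: p* = 1068/19, q* = 2518/19.
Tax on buyers shifts demand to qd = 526 − 7(p + 27) = 337 - 7p.
337 - 7p = -8 + 2.5p gives seller price ps = 690/19; buyers pay pb = 690/19 + 27 = 1203/19.
New quantity: q = 526 − 7(1203/19) = 1573/19.

Buyers pay 1203/19, sellers receive 690/19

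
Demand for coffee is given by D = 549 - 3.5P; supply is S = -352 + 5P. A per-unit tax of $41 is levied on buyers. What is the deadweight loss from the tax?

Deadweight loss = 58835/34

Pre-tax equilibrium: P* = 106, Q* = 178.
Tax on buyers shifts demand to D = 549 − 3.5(P + 41) = 405.5 - 3.5P.
405.5 - 3.5P = -352 + 5P gives seller price Ps = 1515/17; buyers pay Pb = 1515/17 + 41 = 2212/17.
New quantity: Q = 549 − 3.5(2212/17) = 1591/17.
DWL = ½ × 41 × (178 − 1591/17) = 58835/34.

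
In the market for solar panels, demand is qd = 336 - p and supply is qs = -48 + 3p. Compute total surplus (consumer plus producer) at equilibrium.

Total surplus = 38400

Equilibrium: 336 - p = -48 + 3p gives p* = 96, q* = 240.
Demand choke price: p = 336; supply starts at p = 16.
CS = ½(336 − 96)(240) = 28800; PS = ½(96 − 16)(240) = 9600.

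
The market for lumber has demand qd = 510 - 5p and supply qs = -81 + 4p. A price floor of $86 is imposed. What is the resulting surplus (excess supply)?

Surplus = 183

Equilibrium price would be p* = 197/3, so the floor at 86 binds.
At p = 86: qd = 80, qs = 263.
Surplus = 263 − 80 = 183.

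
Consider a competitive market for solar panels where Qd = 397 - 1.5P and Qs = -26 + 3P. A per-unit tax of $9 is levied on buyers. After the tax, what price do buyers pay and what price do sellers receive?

Pre-tax equilibrium: P* = 94, Q* = 256.
Tax on buyers shifts demand to Qd = 397 − 1.5(P + 9) = 383.5 - 1.5P.
383.5 - 1.5P = -26 + 3P gives seller price Ps = 91; buyers pay Pb = 91 + 9 = 100.
New quantity: Q = 397 − 1.5(100) = 247.

Buyers pay $100, sellers receive $91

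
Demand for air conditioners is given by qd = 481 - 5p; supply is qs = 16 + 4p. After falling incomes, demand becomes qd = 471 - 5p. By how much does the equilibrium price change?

Δp = -10/9

Original equilibrium: p* = 155/3, q* = 668/3.
New equilibrium: 471 - 5p = 16 + 4p, so 455 = 9p and p' = 455/9; q' = 471 − 5(455/9) = 1964/9.
Change in price: 455/9 − 155/3 = -10/9.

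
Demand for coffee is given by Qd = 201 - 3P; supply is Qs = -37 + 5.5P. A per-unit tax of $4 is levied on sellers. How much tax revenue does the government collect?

Pre-tax equilibrium: P* = 28, Q* = 117.
Tax on sellers shifts supply to Qs = -37 + 5.5(P − 4) = -59 + 5.5P.
201 - 3P = -59 + 5.5P gives buyer price Pb = 520/17; sellers receive Ps = 520/17 − 4 = 452/17.
New quantity: Q = 201 − 3(520/17) = 1857/17.
Revenue = 4 × 1857/17 = 7428/17.

Tax revenue = 7428/17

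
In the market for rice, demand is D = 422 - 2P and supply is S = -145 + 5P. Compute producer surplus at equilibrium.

Equilibrium: 422 - 2P = -145 + 5P gives P* = 81, Q* = 260.
Supply starts at P = 29 (where S = 0).
PS = ½(81 − 29)(260) = 6760.

Producer surplus = 6760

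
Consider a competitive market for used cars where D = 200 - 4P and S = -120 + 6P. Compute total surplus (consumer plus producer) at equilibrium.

Equilibrium: 200 - 4P = -120 + 6P gives P* = 32, Q* = 72.
Demand choke price: P = 50; supply starts at P = 20.
CS = ½(50 − 32)(72) = 648; PS = ½(32 − 20)(72) = 432.

Total surplus = 1080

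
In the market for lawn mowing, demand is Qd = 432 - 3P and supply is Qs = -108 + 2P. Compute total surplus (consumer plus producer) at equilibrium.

Equilibrium: 432 - 3P = -108 + 2P gives P* = 108, Q* = 108.
Demand choke price: P = 144; supply starts at P = 54.
CS = ½(144 − 108)(108) = 1944; PS = ½(108 − 54)(108) = 2916.

Total surplus = 4860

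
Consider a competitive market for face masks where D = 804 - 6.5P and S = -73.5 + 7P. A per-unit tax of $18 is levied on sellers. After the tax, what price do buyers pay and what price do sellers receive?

Pre-tax equilibrium: P* = 65, Q* = 381.5.
Tax on sellers shifts supply to S = -73.5 + 7(P − 18) = -199.5 + 7P.
804 - 6.5P = -199.5 + 7P gives buyer price Pb = 223/3; sellers receive Ps = 223/3 − 18 = 169/3.
New quantity: Q = 804 − 6.5(223/3) = 1925/6.

Buyers pay 223/3, sellers receive 169/3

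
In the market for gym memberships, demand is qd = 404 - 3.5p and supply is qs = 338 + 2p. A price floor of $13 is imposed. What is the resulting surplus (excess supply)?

Surplus = 5.5

Equilibrium price would be p* = 12, so the floor at 13 binds.
At p = 13: qd = 358.5, qs = 364.
Surplus = 364 − 358.5 = 5.5.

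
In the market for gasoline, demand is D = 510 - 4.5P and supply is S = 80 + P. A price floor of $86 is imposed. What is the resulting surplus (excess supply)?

Surplus = 43

Equilibrium price would be P* = 860/11, so the floor at 86 binds.
At P = 86: D = 123, S = 166.
Surplus = 166 − 123 = 43.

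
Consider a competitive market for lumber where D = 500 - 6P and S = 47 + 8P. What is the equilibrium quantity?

Q* = 2141/7

Set D = S: 500 - 6P = 47 + 8P.
453 = 14P, so P* = 453/14.
Q* = 500 − 6(453/14) = 2141/7.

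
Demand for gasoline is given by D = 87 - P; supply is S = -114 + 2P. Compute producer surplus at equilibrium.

Equilibrium: 87 - P = -114 + 2P gives P* = 67, Q* = 20.
Supply starts at P = 57 (where S = 0).
PS = ½(67 − 57)(20) = 100.

Producer surplus = 100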